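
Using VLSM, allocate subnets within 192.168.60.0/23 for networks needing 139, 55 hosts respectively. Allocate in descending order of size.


139 hosts -> /24 (254 usable): 192.168.60.0/24
55 hosts -> /26 (62 usable): 192.168.61.0/26
Allocation: 192.168.60.0/24 (139 hosts, 254 usable); 192.168.61.0/26 (55 hosts, 62 usable)


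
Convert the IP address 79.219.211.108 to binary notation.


79 = 01001111
219 = 11011011
211 = 11010011
108 = 01101100
Binary: 01001111.11011011.11010011.01101100


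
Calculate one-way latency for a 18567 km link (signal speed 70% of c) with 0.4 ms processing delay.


Speed = 0.7 * 3e5 km/s = 210000 km/s
Propagation delay = 18567 / 210000 = 0.0884 s = 88.4143 ms
Processing delay = 0.4 ms
Total one-way latency = 88.8143 ms


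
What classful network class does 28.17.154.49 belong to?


First octet: 28
Binary: 00011100
0xxxxxxx -> Class A (1-126)
Class A, default mask 255.0.0.0 (/8)


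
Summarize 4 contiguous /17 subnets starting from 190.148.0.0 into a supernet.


Original prefix: /17
Number of subnets: 4 = 2^2
New prefix = 17 - 2 = 15
Supernet: 190.148.0.0/15


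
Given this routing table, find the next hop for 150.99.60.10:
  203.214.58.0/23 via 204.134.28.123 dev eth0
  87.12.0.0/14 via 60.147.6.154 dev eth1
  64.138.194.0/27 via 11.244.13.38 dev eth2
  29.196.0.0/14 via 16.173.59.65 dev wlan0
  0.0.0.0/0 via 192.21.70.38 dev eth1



Longest prefix match for 150.99.60.10:
  /23 203.214.58.0: no
  /14 87.12.0.0: no
  /27 64.138.194.0: no
  /14 29.196.0.0: no
  /0 0.0.0.0: MATCH
Selected: next-hop 192.21.70.38 via eth1 (matched /0)


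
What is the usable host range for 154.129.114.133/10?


Network: 154.128.0.0
Broadcast: 154.191.255.255
First usable = network + 1
Last usable = broadcast - 1
Range: 154.128.0.1 to 154.191.255.254


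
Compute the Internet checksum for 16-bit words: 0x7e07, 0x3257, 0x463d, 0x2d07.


Sum all words (with carry folding):
+ 0x7e07 = 0x7e07
+ 0x3257 = 0xb05e
+ 0x463d = 0xf69b
+ 0x2d07 = 0x23a3
One's complement: ~0x23a3
Checksum = 0xdc5c


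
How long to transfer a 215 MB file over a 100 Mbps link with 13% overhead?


Effective throughput = 100 * (1 - 13/100) = 87 Mbps
File size in Mb = 215 * 8 = 1720 Mb
Time = 1720 / 87
Time = 19.7701 seconds


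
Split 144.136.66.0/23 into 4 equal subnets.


New prefix = 23 + 2 = 25
Each subnet has 128 addresses
  144.136.66.0/25
  144.136.66.128/25
  144.136.67.0/25
  144.136.67.128/25
Subnets: 144.136.66.0/25, 144.136.66.128/25, 144.136.67.0/25, 144.136.67.128/25


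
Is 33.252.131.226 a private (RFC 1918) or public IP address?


RFC 1918 private ranges:
  10.0.0.0/8 (10.0.0.0 - 10.255.255.255)
  172.16.0.0/12 (172.16.0.0 - 172.31.255.255)
  192.168.0.0/16 (192.168.0.0 - 192.168.255.255)
Public (not in any RFC 1918 range)


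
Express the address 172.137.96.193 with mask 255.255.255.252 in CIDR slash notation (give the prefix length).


Binary: 11111111.11111111.11111111.11111100
Count leading 1s
Prefix: /30


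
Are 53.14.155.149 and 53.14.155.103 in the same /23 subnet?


Mask: 255.255.254.0
53.14.155.149 AND mask = 53.14.154.0
53.14.155.103 AND mask = 53.14.154.0
Yes, same subnet (53.14.154.0)


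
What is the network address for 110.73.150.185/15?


IP:   01101110.01001001.10010110.10111001
Mask: 11111111.11111110.00000000.00000000
AND operation:
Net:  01101110.01001000.00000000.00000000
Network: 110.72.0.0/15


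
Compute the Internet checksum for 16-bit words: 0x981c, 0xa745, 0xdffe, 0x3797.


Sum all words (with carry folding):
+ 0x981c = 0x981c
+ 0xa745 = 0x3f62
+ 0xdffe = 0x1f61
+ 0x3797 = 0x56f8
One's complement: ~0x56f8
Checksum = 0xa907


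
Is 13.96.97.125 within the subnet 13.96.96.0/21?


Subnet network: 13.96.96.0
Test IP AND mask: 13.96.96.0
Yes, 13.96.97.125 is in 13.96.96.0/21


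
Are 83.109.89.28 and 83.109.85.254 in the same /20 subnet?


Mask: 255.255.240.0
83.109.89.28 AND mask = 83.109.80.0
83.109.85.254 AND mask = 83.109.80.0
Yes, same subnet (83.109.80.0)


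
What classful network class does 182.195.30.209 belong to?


First octet: 182
Binary: 10110110
10xxxxxx -> Class B (128-191)
Class B, default mask 255.255.0.0 (/16)


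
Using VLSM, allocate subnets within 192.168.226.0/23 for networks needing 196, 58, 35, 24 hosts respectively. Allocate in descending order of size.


196 hosts -> /24 (254 usable): 192.168.226.0/24
58 hosts -> /26 (62 usable): 192.168.227.0/26
35 hosts -> /26 (62 usable): 192.168.227.64/26
24 hosts -> /27 (30 usable): 192.168.227.128/27
Allocation: 192.168.226.0/24 (196 hosts, 254 usable); 192.168.227.0/26 (58 hosts, 62 usable); 192.168.227.64/26 (35 hosts, 62 usable); 192.168.227.128/27 (24 hosts, 30 usable)


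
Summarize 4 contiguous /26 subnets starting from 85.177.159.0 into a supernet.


Original prefix: /26
Number of subnets: 4 = 2^2
New prefix = 26 - 2 = 24
Supernet: 85.177.159.0/24


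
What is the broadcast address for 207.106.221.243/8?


Network: 207.0.0.0/8
Host bits = 24
Set all host bits to 1:
Broadcast: 207.255.255.255


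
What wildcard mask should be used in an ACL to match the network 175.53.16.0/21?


Subnet mask: 255.255.248.0
Wildcard = 255.255.255.255 - subnet mask
255 - 255 = 0
255 - 255 = 0
255 - 248 = 7
255 - 0 = 255
Wildcard: 0.0.7.255


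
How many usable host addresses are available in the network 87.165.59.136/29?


Host bits = 32 - 29 = 3
Total addresses = 2^3 = 8
Usable = total - 2 (network and broadcast)
Usable hosts: 6


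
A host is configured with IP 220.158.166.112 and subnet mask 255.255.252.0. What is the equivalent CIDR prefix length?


Binary: 11111111.11111111.11111100.00000000
Count leading 1s
Prefix: /22


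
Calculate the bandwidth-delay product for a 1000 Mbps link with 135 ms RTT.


BDP = bandwidth * RTT
= 1000 Mbps * 135 ms
= 1000 * 1e6 * 135 / 1000 bits
= 135000000 bits
= 16875000 bytes
= 16479.4922 KB
BDP = 135000000 bits (16875000 bytes)


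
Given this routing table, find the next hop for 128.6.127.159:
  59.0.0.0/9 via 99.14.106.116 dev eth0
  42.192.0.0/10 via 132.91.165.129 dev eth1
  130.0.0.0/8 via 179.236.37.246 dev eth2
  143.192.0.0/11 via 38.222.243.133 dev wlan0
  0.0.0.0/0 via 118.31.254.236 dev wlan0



Longest prefix match for 128.6.127.159:
  /9 59.0.0.0: no
  /10 42.192.0.0: no
  /8 130.0.0.0: no
  /11 143.192.0.0: no
  /0 0.0.0.0: MATCH
Selected: next-hop 118.31.254.236 via wlan0 (matched /0)


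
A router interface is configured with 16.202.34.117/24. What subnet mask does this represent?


/24 means 24 network bits, 8 host bits
Binary: 11111111111111111111111100000000
Mask: 255.255.255.0


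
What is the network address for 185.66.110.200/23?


IP:   10111001.01000010.01101110.11001000
Mask: 11111111.11111111.11111110.00000000
AND operation:
Net:  10111001.01000010.01101110.00000000
Network: 185.66.110.0/23


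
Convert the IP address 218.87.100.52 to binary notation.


218 = 11011010
87 = 01010111
100 = 01100100
52 = 00110100
Binary: 11011010.01010111.01100100.00110100


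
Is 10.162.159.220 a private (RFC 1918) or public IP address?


RFC 1918 private ranges:
  10.0.0.0/8 (10.0.0.0 - 10.255.255.255)
  172.16.0.0/12 (172.16.0.0 - 172.31.255.255)
  192.168.0.0/16 (192.168.0.0 - 192.168.255.255)
Private (in 10.0.0.0/8)


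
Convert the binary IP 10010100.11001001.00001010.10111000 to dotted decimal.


10010100 = 148
11001001 = 201
00001010 = 10
10111000 = 184
IP: 148.201.10.184


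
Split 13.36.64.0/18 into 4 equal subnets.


New prefix = 18 + 2 = 20
Each subnet has 4096 addresses
  13.36.64.0/20
  13.36.80.0/20
  13.36.96.0/20
  13.36.112.0/20
Subnets: 13.36.64.0/20, 13.36.80.0/20, 13.36.96.0/20, 13.36.112.0/20


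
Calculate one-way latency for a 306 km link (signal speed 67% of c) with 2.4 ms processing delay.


Speed = 0.67 * 3e5 km/s = 201000 km/s
Propagation delay = 306 / 201000 = 0.0015 s = 1.5224 ms
Processing delay = 2.4 ms
Total one-way latency = 3.9224 ms


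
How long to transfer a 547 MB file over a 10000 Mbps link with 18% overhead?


Effective throughput = 10000 * (1 - 18/100) = 8200 Mbps
File size in Mb = 547 * 8 = 4376 Mb
Time = 4376 / 8200
Time = 0.5337 seconds


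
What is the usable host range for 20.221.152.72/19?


Network: 20.221.128.0
Broadcast: 20.221.159.255
First usable = network + 1
Last usable = broadcast - 1
Range: 20.221.128.1 to 20.221.159.254


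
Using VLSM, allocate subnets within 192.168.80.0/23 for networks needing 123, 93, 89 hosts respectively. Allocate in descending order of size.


123 hosts -> /25 (126 usable): 192.168.80.0/25
93 hosts -> /25 (126 usable): 192.168.80.128/25
89 hosts -> /25 (126 usable): 192.168.81.0/25
Allocation: 192.168.80.0/25 (123 hosts, 126 usable); 192.168.80.128/25 (93 hosts, 126 usable); 192.168.81.0/25 (89 hosts, 126 usable)


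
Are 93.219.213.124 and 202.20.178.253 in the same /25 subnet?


Mask: 255.255.255.128
93.219.213.124 AND mask = 93.219.213.0
202.20.178.253 AND mask = 202.20.178.128
No, different subnets (93.219.213.0 vs 202.20.178.128)


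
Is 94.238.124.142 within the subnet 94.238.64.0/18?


Subnet network: 94.238.64.0
Test IP AND mask: 94.238.64.0
Yes, 94.238.124.142 is in 94.238.64.0/18


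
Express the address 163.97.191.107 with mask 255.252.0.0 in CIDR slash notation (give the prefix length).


Binary: 11111111.11111100.00000000.00000000
Count leading 1s
Prefix: /14


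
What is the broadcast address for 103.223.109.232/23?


Network: 103.223.108.0/23
Host bits = 9
Set all host bits to 1:
Broadcast: 103.223.109.255


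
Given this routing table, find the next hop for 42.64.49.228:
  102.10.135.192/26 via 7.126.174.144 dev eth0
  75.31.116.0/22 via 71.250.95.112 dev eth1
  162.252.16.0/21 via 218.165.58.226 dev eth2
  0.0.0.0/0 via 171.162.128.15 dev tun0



Longest prefix match for 42.64.49.228:
  /26 102.10.135.192: no
  /22 75.31.116.0: no
  /21 162.252.16.0: no
  /0 0.0.0.0: MATCH
Selected: next-hop 171.162.128.15 via tun0 (matched /0)


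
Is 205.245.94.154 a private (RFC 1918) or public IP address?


RFC 1918 private ranges:
  10.0.0.0/8 (10.0.0.0 - 10.255.255.255)
  172.16.0.0/12 (172.16.0.0 - 172.31.255.255)
  192.168.0.0/16 (192.168.0.0 - 192.168.255.255)
Public (not in any RFC 1918 range)


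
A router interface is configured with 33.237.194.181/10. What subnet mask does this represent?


/10 means 10 network bits, 22 host bits
Binary: 11111111110000000000000000000000
Mask: 255.192.0.0


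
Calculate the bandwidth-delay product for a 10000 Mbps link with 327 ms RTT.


BDP = bandwidth * RTT
= 10000 Mbps * 327 ms
= 10000 * 1e6 * 327 / 1000 bits
= 3270000000 bits
= 408750000 bytes
= 399169.9219 KB
BDP = 3270000000 bits (408750000 bytes)


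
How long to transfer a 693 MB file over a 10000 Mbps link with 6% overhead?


Effective throughput = 10000 * (1 - 6/100) = 9400 Mbps
File size in Mb = 693 * 8 = 5544 Mb
Time = 5544 / 9400
Time = 0.5898 seconds


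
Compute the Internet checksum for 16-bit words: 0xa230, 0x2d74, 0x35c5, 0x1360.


Sum all words (with carry folding):
+ 0xa230 = 0xa230
+ 0x2d74 = 0xcfa4
+ 0x35c5 = 0x056a
+ 0x1360 = 0x18ca
One's complement: ~0x18ca
Checksum = 0xe735


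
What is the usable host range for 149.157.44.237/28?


Network: 149.157.44.224
Broadcast: 149.157.44.239
First usable = network + 1
Last usable = broadcast - 1
Range: 149.157.44.225 to 149.157.44.238


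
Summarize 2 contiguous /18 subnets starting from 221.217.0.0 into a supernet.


Original prefix: /18
Number of subnets: 2 = 2^1
New prefix = 18 - 1 = 17
Supernet: 221.217.0.0/17


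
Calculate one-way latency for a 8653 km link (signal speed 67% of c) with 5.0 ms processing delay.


Speed = 0.67 * 3e5 km/s = 201000 km/s
Propagation delay = 8653 / 201000 = 0.043 s = 43.0498 ms
Processing delay = 5.0 ms
Total one-way latency = 48.0498 ms


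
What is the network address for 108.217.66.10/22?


IP:   01101100.11011001.01000010.00001010
Mask: 11111111.11111111.11111100.00000000
AND operation:
Net:  01101100.11011001.01000000.00000000
Network: 108.217.64.0/22


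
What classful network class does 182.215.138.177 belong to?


First octet: 182
Binary: 10110110
10xxxxxx -> Class B (128-191)
Class B, default mask 255.255.0.0 (/16)


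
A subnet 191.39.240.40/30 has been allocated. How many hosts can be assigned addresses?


Host bits = 32 - 30 = 2
Total addresses = 2^2 = 4
Usable = total - 2 (network and broadcast)
Usable hosts: 2


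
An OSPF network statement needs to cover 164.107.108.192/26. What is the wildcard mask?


Subnet mask: 255.255.255.192
Wildcard = 255.255.255.255 - subnet mask
255 - 255 = 0
255 - 255 = 0
255 - 255 = 0
255 - 192 = 63
Wildcard: 0.0.0.63


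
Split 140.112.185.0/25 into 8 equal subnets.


New prefix = 25 + 3 = 28
Each subnet has 16 addresses
  140.112.185.0/28
  140.112.185.16/28
  140.112.185.32/28
  140.112.185.48/28
  140.112.185.64/28
  140.112.185.80/28
  140.112.185.96/28
  140.112.185.112/28
Subnets: 140.112.185.0/28, 140.112.185.16/28, 140.112.185.32/28, 140.112.185.48/28, 140.112.185.64/28, 140.112.185.80/28, 140.112.185.96/28, 140.112.185.112/28


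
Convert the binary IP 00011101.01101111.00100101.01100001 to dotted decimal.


00011101 = 29
01101111 = 111
00100101 = 37
01100001 = 97
IP: 29.111.37.97


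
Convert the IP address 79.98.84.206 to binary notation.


79 = 01001111
98 = 01100010
84 = 01010100
206 = 11001110
Binary: 01001111.01100010.01010100.11001110


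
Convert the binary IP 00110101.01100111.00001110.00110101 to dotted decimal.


00110101 = 53
01100111 = 103
00001110 = 14
00110101 = 53
IP: 53.103.14.53


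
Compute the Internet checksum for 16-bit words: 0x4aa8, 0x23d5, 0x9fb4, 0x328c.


Sum all words (with carry folding):
+ 0x4aa8 = 0x4aa8
+ 0x23d5 = 0x6e7d
+ 0x9fb4 = 0x0e32
+ 0x328c = 0x40be
One's complement: ~0x40be
Checksum = 0xbf41


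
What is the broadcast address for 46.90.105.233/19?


Network: 46.90.96.0/19
Host bits = 13
Set all host bits to 1:
Broadcast: 46.90.127.255


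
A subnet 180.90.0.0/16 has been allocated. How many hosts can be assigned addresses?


Host bits = 32 - 16 = 16
Total addresses = 2^16 = 65536
Usable = total - 2 (network and broadcast)
Usable hosts: 65534


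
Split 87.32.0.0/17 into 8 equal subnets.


New prefix = 17 + 3 = 20
Each subnet has 4096 addresses
  87.32.0.0/20
  87.32.16.0/20
  87.32.32.0/20
  87.32.48.0/20
  87.32.64.0/20
  87.32.80.0/20
  87.32.96.0/20
  87.32.112.0/20
Subnets: 87.32.0.0/20, 87.32.16.0/20, 87.32.32.0/20, 87.32.48.0/20, 87.32.64.0/20, 87.32.80.0/20, 87.32.96.0/20, 87.32.112.0/20


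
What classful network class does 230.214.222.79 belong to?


First octet: 230
Binary: 11100110
1110xxxx -> Class D (224-239)
Class D (multicast), default mask N/A


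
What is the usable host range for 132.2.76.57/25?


Network: 132.2.76.0
Broadcast: 132.2.76.127
First usable = network + 1
Last usable = broadcast - 1
Range: 132.2.76.1 to 132.2.76.126


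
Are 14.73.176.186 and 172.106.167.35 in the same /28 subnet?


Mask: 255.255.255.240
14.73.176.186 AND mask = 14.73.176.176
172.106.167.35 AND mask = 172.106.167.32
No, different subnets (14.73.176.176 vs 172.106.167.32)


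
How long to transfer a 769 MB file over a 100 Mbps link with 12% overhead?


Effective throughput = 100 * (1 - 12/100) = 88 Mbps
File size in Mb = 769 * 8 = 6152 Mb
Time = 6152 / 88
Time = 69.9091 seconds


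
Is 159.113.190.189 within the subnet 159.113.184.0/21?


Subnet network: 159.113.184.0
Test IP AND mask: 159.113.184.0
Yes, 159.113.190.189 is in 159.113.184.0/21


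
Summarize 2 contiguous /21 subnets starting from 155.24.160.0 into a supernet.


Original prefix: /21
Number of subnets: 2 = 2^1
New prefix = 21 - 1 = 20
Supernet: 155.24.160.0/20


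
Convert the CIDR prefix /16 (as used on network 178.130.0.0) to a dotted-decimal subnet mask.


/16 means 16 network bits, 16 host bits
Binary: 11111111111111110000000000000000
Mask: 255.255.0.0


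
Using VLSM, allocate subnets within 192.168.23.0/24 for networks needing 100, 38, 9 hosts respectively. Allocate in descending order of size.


100 hosts -> /25 (126 usable): 192.168.23.0/25
38 hosts -> /26 (62 usable): 192.168.23.128/26
9 hosts -> /28 (14 usable): 192.168.23.192/28
Allocation: 192.168.23.0/25 (100 hosts, 126 usable); 192.168.23.128/26 (38 hosts, 62 usable); 192.168.23.192/28 (9 hosts, 14 usable)


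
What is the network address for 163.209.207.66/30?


IP:   10100011.11010001.11001111.01000010
Mask: 11111111.11111111.11111111.11111100
AND operation:
Net:  10100011.11010001.11001111.01000000
Network: 163.209.207.64/30


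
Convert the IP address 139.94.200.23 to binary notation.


139 = 10001011
94 = 01011110
200 = 11001000
23 = 00010111
Binary: 10001011.01011110.11001000.00010111


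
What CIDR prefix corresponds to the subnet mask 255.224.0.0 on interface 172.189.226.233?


Binary: 11111111.11100000.00000000.00000000
Count leading 1s
Prefix: /11


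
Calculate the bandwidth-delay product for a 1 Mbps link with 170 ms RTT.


BDP = bandwidth * RTT
= 1 Mbps * 170 ms
= 1 * 1e6 * 170 / 1000 bits
= 170000 bits
= 21250 bytes
= 20.752 KB
BDP = 170000 bits (21250 bytes)


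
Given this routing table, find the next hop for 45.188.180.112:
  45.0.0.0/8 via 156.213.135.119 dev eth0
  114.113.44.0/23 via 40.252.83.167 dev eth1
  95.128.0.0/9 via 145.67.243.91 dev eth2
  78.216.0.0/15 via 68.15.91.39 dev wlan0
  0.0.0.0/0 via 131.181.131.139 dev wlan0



Longest prefix match for 45.188.180.112:
  /8 45.0.0.0: MATCH
  /23 114.113.44.0: no
  /9 95.128.0.0: no
  /15 78.216.0.0: no
  /0 0.0.0.0: MATCH
Selected: next-hop 156.213.135.119 via eth0 (matched /8)


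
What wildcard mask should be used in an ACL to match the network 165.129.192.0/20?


Subnet mask: 255.255.240.0
Wildcard = 255.255.255.255 - subnet mask
255 - 255 = 0
255 - 255 = 0
255 - 240 = 15
255 - 0 = 255
Wildcard: 0.0.15.255


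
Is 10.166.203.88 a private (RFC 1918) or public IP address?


RFC 1918 private ranges:
  10.0.0.0/8 (10.0.0.0 - 10.255.255.255)
  172.16.0.0/12 (172.16.0.0 - 172.31.255.255)
  192.168.0.0/16 (192.168.0.0 - 192.168.255.255)
Private (in 10.0.0.0/8)


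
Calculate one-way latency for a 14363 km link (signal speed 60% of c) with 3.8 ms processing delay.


Speed = 0.6 * 3e5 km/s = 180000 km/s
Propagation delay = 14363 / 180000 = 0.0798 s = 79.7944 ms
Processing delay = 3.8 ms
Total one-way latency = 83.5944 ms


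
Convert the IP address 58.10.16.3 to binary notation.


58 = 00111010
10 = 00001010
16 = 00010000
3 = 00000011
Binary: 00111010.00001010.00010000.00000011


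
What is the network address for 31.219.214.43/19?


IP:   00011111.11011011.11010110.00101011
Mask: 11111111.11111111.11100000.00000000
AND operation:
Net:  00011111.11011011.11000000.00000000
Network: 31.219.192.0/19


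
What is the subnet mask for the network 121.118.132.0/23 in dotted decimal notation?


/23 means 23 network bits, 9 host bits
Binary: 11111111111111111111111000000000
Mask: 255.255.254.0


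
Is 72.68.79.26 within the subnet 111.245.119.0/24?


Subnet network: 111.245.119.0
Test IP AND mask: 72.68.79.0
No, 72.68.79.26 is not in 111.245.119.0/24


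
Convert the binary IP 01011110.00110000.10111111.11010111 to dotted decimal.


01011110 = 94
00110000 = 48
10111111 = 191
11010111 = 215
IP: 94.48.191.215


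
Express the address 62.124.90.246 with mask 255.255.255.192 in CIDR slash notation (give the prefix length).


Binary: 11111111.11111111.11111111.11000000
Count leading 1s
Prefix: /26


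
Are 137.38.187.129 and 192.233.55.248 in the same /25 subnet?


Mask: 255.255.255.128
137.38.187.129 AND mask = 137.38.187.128
192.233.55.248 AND mask = 192.233.55.128
No, different subnets (137.38.187.128 vs 192.233.55.128)


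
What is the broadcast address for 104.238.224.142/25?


Network: 104.238.224.128/25
Host bits = 7
Set all host bits to 1:
Broadcast: 104.238.224.255


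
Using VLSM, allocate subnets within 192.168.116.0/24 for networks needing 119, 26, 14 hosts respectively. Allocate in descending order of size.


119 hosts -> /25 (126 usable): 192.168.116.0/25
26 hosts -> /27 (30 usable): 192.168.116.128/27
14 hosts -> /28 (14 usable): 192.168.116.160/28
Allocation: 192.168.116.0/25 (119 hosts, 126 usable); 192.168.116.128/27 (26 hosts, 30 usable); 192.168.116.160/28 (14 hosts, 14 usable)


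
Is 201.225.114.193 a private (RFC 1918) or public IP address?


RFC 1918 private ranges:
  10.0.0.0/8 (10.0.0.0 - 10.255.255.255)
  172.16.0.0/12 (172.16.0.0 - 172.31.255.255)
  192.168.0.0/16 (192.168.0.0 - 192.168.255.255)
Public (not in any RFC 1918 range)


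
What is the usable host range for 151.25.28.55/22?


Network: 151.25.28.0
Broadcast: 151.25.31.255
First usable = network + 1
Last usable = broadcast - 1
Range: 151.25.28.1 to 151.25.31.254


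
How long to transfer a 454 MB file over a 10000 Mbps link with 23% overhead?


Effective throughput = 10000 * (1 - 23/100) = 7700 Mbps
File size in Mb = 454 * 8 = 3632 Mb
Time = 3632 / 7700
Time = 0.4717 seconds


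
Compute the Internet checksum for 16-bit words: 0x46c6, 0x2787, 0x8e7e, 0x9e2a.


Sum all words (with carry folding):
+ 0x46c6 = 0x46c6
+ 0x2787 = 0x6e4d
+ 0x8e7e = 0xfccb
+ 0x9e2a = 0x9af6
One's complement: ~0x9af6
Checksum = 0x6509


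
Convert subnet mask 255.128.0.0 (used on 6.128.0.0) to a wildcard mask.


Subnet mask: 255.128.0.0
Wildcard = 255.255.255.255 - subnet mask
255 - 255 = 0
255 - 128 = 127
255 - 0 = 255
255 - 0 = 255
Wildcard: 0.127.255.255


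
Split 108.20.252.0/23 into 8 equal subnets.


New prefix = 23 + 3 = 26
Each subnet has 64 addresses
  108.20.252.0/26
  108.20.252.64/26
  108.20.252.128/26
  108.20.252.192/26
  108.20.253.0/26
  108.20.253.64/26
  108.20.253.128/26
  108.20.253.192/26
Subnets: 108.20.252.0/26, 108.20.252.64/26, 108.20.252.128/26, 108.20.252.192/26, 108.20.253.0/26, 108.20.253.64/26, 108.20.253.128/26, 108.20.253.192/26


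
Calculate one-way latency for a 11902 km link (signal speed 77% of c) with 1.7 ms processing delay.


Speed = 0.77 * 3e5 km/s = 231000 km/s
Propagation delay = 11902 / 231000 = 0.0515 s = 51.5238 ms
Processing delay = 1.7 ms
Total one-way latency = 53.2238 ms


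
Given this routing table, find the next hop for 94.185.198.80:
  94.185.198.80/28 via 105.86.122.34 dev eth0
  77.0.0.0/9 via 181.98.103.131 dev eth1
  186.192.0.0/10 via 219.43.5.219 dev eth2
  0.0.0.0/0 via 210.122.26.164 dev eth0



Longest prefix match for 94.185.198.80:
  /28 94.185.198.80: MATCH
  /9 77.0.0.0: no
  /10 186.192.0.0: no
  /0 0.0.0.0: MATCH
Selected: next-hop 105.86.122.34 via eth0 (matched /28)


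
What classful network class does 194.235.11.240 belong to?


First octet: 194
Binary: 11000010
110xxxxx -> Class C (192-223)
Class C, default mask 255.255.255.0 (/24)


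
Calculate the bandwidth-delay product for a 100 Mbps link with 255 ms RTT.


BDP = bandwidth * RTT
= 100 Mbps * 255 ms
= 100 * 1e6 * 255 / 1000 bits
= 25500000 bits
= 3187500 bytes
= 3112.793 KB
BDP = 25500000 bits (3187500 bytes)


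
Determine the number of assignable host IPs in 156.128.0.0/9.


Host bits = 32 - 9 = 23
Total addresses = 2^23 = 8388608
Usable = total - 2 (network and broadcast)
Usable hosts: 8388606


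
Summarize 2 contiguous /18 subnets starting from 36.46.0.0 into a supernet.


Original prefix: /18
Number of subnets: 2 = 2^1
New prefix = 18 - 1 = 17
Supernet: 36.46.0.0/17


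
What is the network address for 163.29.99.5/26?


IP:   10100011.00011101.01100011.00000101
Mask: 11111111.11111111.11111111.11000000
AND operation:
Net:  10100011.00011101.01100011.00000000
Network: 163.29.99.0/26


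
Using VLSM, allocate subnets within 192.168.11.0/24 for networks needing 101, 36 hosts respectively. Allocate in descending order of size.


101 hosts -> /25 (126 usable): 192.168.11.0/25
36 hosts -> /26 (62 usable): 192.168.11.128/26
Allocation: 192.168.11.0/25 (101 hosts, 126 usable); 192.168.11.128/26 (36 hosts, 62 usable)


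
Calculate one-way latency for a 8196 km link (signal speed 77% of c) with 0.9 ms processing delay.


Speed = 0.77 * 3e5 km/s = 231000 km/s
Propagation delay = 8196 / 231000 = 0.0355 s = 35.4805 ms
Processing delay = 0.9 ms
Total one-way latency = 36.3805 ms


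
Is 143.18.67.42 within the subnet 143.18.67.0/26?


Subnet network: 143.18.67.0
Test IP AND mask: 143.18.67.0
Yes, 143.18.67.42 is in 143.18.67.0/26


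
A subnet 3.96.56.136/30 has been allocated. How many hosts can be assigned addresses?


Host bits = 32 - 30 = 2
Total addresses = 2^2 = 4
Usable = total - 2 (network and broadcast)
Usable hosts: 2


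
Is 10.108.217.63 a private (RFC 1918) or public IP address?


RFC 1918 private ranges:
  10.0.0.0/8 (10.0.0.0 - 10.255.255.255)
  172.16.0.0/12 (172.16.0.0 - 172.31.255.255)
  192.168.0.0/16 (192.168.0.0 - 192.168.255.255)
Private (in 10.0.0.0/8)


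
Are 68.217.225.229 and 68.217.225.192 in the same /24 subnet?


Mask: 255.255.255.0
68.217.225.229 AND mask = 68.217.225.0
68.217.225.192 AND mask = 68.217.225.0
Yes, same subnet (68.217.225.0)


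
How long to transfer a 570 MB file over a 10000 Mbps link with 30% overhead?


Effective throughput = 10000 * (1 - 30/100) = 7000 Mbps
File size in Mb = 570 * 8 = 4560 Mb
Time = 4560 / 7000
Time = 0.6514 seconds


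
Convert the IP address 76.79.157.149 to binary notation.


76 = 01001100
79 = 01001111
157 = 10011101
149 = 10010101
Binary: 01001100.01001111.10011101.10010101


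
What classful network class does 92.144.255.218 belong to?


First octet: 92
Binary: 01011100
0xxxxxxx -> Class A (1-126)
Class A, default mask 255.0.0.0 (/8)


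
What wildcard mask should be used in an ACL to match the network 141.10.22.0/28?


Subnet mask: 255.255.255.240
Wildcard = 255.255.255.255 - subnet mask
255 - 255 = 0
255 - 255 = 0
255 - 255 = 0
255 - 240 = 15
Wildcard: 0.0.0.15


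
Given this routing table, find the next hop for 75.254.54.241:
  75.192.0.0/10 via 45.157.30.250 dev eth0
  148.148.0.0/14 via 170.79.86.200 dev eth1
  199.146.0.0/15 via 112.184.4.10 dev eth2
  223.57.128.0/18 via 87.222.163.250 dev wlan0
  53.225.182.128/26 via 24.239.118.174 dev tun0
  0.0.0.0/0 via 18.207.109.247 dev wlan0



Longest prefix match for 75.254.54.241:
  /10 75.192.0.0: MATCH
  /14 148.148.0.0: no
  /15 199.146.0.0: no
  /18 223.57.128.0: no
  /26 53.225.182.128: no
  /0 0.0.0.0: MATCH
Selected: next-hop 45.157.30.250 via eth0 (matched /10)


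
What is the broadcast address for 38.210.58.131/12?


Network: 38.208.0.0/12
Host bits = 20
Set all host bits to 1:
Broadcast: 38.223.255.255


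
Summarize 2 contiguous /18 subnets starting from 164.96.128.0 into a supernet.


Original prefix: /18
Number of subnets: 2 = 2^1
New prefix = 18 - 1 = 17
Supernet: 164.96.128.0/17


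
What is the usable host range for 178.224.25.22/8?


Network: 178.0.0.0
Broadcast: 178.255.255.255
First usable = network + 1
Last usable = broadcast - 1
Range: 178.0.0.1 to 178.255.255.254


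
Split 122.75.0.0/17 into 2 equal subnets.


New prefix = 17 + 1 = 18
Each subnet has 16384 addresses
  122.75.0.0/18
  122.75.64.0/18
Subnets: 122.75.0.0/18, 122.75.64.0/18


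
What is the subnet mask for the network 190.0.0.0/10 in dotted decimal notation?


/10 means 10 network bits, 22 host bits
Binary: 11111111110000000000000000000000
Mask: 255.192.0.0


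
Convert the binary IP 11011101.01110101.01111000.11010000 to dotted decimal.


11011101 = 221
01110101 = 117
01111000 = 120
11010000 = 208
IP: 221.117.120.208


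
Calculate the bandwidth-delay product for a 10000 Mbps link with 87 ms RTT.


BDP = bandwidth * RTT
= 10000 Mbps * 87 ms
= 10000 * 1e6 * 87 / 1000 bits
= 870000000 bits
= 108750000 bytes
= 106201.1719 KB
BDP = 870000000 bits (108750000 bytes)


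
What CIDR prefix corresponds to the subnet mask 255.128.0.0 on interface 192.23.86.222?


Binary: 11111111.10000000.00000000.00000000
Count leading 1s
Prefix: /9


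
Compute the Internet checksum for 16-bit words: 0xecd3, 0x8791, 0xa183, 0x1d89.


Sum all words (with carry folding):
+ 0xecd3 = 0xecd3
+ 0x8791 = 0x7465
+ 0xa183 = 0x15e9
+ 0x1d89 = 0x3372
One's complement: ~0x3372
Checksum = 0xcc8d


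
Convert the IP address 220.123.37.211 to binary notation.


220 = 11011100
123 = 01111011
37 = 00100101
211 = 11010011
Binary: 11011100.01111011.00100101.11010011


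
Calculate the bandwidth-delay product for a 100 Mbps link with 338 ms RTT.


BDP = bandwidth * RTT
= 100 Mbps * 338 ms
= 100 * 1e6 * 338 / 1000 bits
= 33800000 bits
= 4225000 bytes
= 4125.9766 KB
BDP = 33800000 bits (4225000 bytes)


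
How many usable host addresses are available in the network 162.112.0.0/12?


Host bits = 32 - 12 = 20
Total addresses = 2^20 = 1048576
Usable = total - 2 (network and broadcast)
Usable hosts: 1048574


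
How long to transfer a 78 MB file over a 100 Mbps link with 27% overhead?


Effective throughput = 100 * (1 - 27/100) = 73 Mbps
File size in Mb = 78 * 8 = 624 Mb
Time = 624 / 73
Time = 8.5479 seconds


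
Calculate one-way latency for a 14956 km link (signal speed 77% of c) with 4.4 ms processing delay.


Speed = 0.77 * 3e5 km/s = 231000 km/s
Propagation delay = 14956 / 231000 = 0.0647 s = 64.7446 ms
Processing delay = 4.4 ms
Total one-way latency = 69.1446 ms


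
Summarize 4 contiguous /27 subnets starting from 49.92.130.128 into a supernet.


Original prefix: /27
Number of subnets: 4 = 2^2
New prefix = 27 - 2 = 25
Supernet: 49.92.130.128/25


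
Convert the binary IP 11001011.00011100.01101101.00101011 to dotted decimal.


11001011 = 203
00011100 = 28
01101101 = 109
00101011 = 43
IP: 203.28.109.43


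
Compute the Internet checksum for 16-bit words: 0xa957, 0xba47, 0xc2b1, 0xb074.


Sum all words (with carry folding):
+ 0xa957 = 0xa957
+ 0xba47 = 0x639f
+ 0xc2b1 = 0x2651
+ 0xb074 = 0xd6c5
One's complement: ~0xd6c5
Checksum = 0x293a


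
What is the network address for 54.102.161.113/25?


IP:   00110110.01100110.10100001.01110001
Mask: 11111111.11111111.11111111.10000000
AND operation:
Net:  00110110.01100110.10100001.00000000
Network: 54.102.161.0/25


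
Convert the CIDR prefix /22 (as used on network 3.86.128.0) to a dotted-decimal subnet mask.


/22 means 22 network bits, 10 host bits
Binary: 11111111111111111111110000000000
Mask: 255.255.252.0


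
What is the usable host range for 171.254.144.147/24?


Network: 171.254.144.0
Broadcast: 171.254.144.255
First usable = network + 1
Last usable = broadcast - 1
Range: 171.254.144.1 to 171.254.144.254


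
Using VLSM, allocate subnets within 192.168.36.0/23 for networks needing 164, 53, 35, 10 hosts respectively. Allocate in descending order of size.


164 hosts -> /24 (254 usable): 192.168.36.0/24
53 hosts -> /26 (62 usable): 192.168.37.0/26
35 hosts -> /26 (62 usable): 192.168.37.64/26
10 hosts -> /28 (14 usable): 192.168.37.128/28
Allocation: 192.168.36.0/24 (164 hosts, 254 usable); 192.168.37.0/26 (53 hosts, 62 usable); 192.168.37.64/26 (35 hosts, 62 usable); 192.168.37.128/28 (10 hosts, 14 usable)


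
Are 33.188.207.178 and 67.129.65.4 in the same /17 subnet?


Mask: 255.255.128.0
33.188.207.178 AND mask = 33.188.128.0
67.129.65.4 AND mask = 67.129.0.0
No, different subnets (33.188.128.0 vs 67.129.0.0)


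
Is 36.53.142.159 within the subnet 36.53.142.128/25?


Subnet network: 36.53.142.128
Test IP AND mask: 36.53.142.128
Yes, 36.53.142.159 is in 36.53.142.128/25


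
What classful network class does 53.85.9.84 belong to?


First octet: 53
Binary: 00110101
0xxxxxxx -> Class A (1-126)
Class A, default mask 255.0.0.0 (/8)


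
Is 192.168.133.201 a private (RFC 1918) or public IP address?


RFC 1918 private ranges:
  10.0.0.0/8 (10.0.0.0 - 10.255.255.255)
  172.16.0.0/12 (172.16.0.0 - 172.31.255.255)
  192.168.0.0/16 (192.168.0.0 - 192.168.255.255)
Private (in 192.168.0.0/16)


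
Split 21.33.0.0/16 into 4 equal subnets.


New prefix = 16 + 2 = 18
Each subnet has 16384 addresses
  21.33.0.0/18
  21.33.64.0/18
  21.33.128.0/18
  21.33.192.0/18
Subnets: 21.33.0.0/18, 21.33.64.0/18, 21.33.128.0/18, 21.33.192.0/18


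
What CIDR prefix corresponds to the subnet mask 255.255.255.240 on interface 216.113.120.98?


Binary: 11111111.11111111.11111111.11110000
Count leading 1s
Prefix: /28


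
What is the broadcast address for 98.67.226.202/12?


Network: 98.64.0.0/12
Host bits = 20
Set all host bits to 1:
Broadcast: 98.79.255.255


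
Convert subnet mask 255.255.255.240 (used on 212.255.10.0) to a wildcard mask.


Subnet mask: 255.255.255.240
Wildcard = 255.255.255.255 - subnet mask
255 - 255 = 0
255 - 255 = 0
255 - 255 = 0
255 - 240 = 15
Wildcard: 0.0.0.15


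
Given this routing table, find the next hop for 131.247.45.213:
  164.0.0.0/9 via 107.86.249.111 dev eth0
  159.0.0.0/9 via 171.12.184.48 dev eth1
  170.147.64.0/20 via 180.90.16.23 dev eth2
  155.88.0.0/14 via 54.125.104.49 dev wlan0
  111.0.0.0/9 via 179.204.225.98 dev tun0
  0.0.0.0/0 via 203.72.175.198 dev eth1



Longest prefix match for 131.247.45.213:
  /9 164.0.0.0: no
  /9 159.0.0.0: no
  /20 170.147.64.0: no
  /14 155.88.0.0: no
  /9 111.0.0.0: no
  /0 0.0.0.0: MATCH
Selected: next-hop 203.72.175.198 via eth1 (matched /0)


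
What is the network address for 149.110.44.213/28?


IP:   10010101.01101110.00101100.11010101
Mask: 11111111.11111111.11111111.11110000
AND operation:
Net:  10010101.01101110.00101100.11010000
Network: 149.110.44.208/28


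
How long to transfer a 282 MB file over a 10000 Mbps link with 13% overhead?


Effective throughput = 10000 * (1 - 13/100) = 8700 Mbps
File size in Mb = 282 * 8 = 2256 Mb
Time = 2256 / 8700
Time = 0.2593 seconds


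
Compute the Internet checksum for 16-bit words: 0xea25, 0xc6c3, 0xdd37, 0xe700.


Sum all words (with carry folding):
+ 0xea25 = 0xea25
+ 0xc6c3 = 0xb0e9
+ 0xdd37 = 0x8e21
+ 0xe700 = 0x7522
One's complement: ~0x7522
Checksum = 0x8add


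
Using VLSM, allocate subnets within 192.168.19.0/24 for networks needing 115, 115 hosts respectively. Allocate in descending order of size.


115 hosts -> /25 (126 usable): 192.168.19.0/25
115 hosts -> /25 (126 usable): 192.168.19.128/25
Allocation: 192.168.19.0/25 (115 hosts, 126 usable); 192.168.19.128/25 (115 hosts, 126 usable)


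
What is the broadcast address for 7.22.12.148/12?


Network: 7.16.0.0/12
Host bits = 20
Set all host bits to 1:
Broadcast: 7.31.255.255


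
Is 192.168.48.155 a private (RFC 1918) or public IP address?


RFC 1918 private ranges:
  10.0.0.0/8 (10.0.0.0 - 10.255.255.255)
  172.16.0.0/12 (172.16.0.0 - 172.31.255.255)
  192.168.0.0/16 (192.168.0.0 - 192.168.255.255)
Private (in 192.168.0.0/16)


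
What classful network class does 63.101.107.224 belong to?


First octet: 63
Binary: 00111111
0xxxxxxx -> Class A (1-126)
Class A, default mask 255.0.0.0 (/8)


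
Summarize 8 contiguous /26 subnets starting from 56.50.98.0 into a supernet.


Original prefix: /26
Number of subnets: 8 = 2^3
New prefix = 26 - 3 = 23
Supernet: 56.50.98.0/23


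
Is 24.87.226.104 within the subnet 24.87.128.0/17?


Subnet network: 24.87.128.0
Test IP AND mask: 24.87.128.0
Yes, 24.87.226.104 is in 24.87.128.0/17


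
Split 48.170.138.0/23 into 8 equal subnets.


New prefix = 23 + 3 = 26
Each subnet has 64 addresses
  48.170.138.0/26
  48.170.138.64/26
  48.170.138.128/26
  48.170.138.192/26
  48.170.139.0/26
  48.170.139.64/26
  48.170.139.128/26
  48.170.139.192/26
Subnets: 48.170.138.0/26, 48.170.138.64/26, 48.170.138.128/26, 48.170.138.192/26, 48.170.139.0/26, 48.170.139.64/26, 48.170.139.128/26, 48.170.139.192/26


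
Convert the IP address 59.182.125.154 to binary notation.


59 = 00111011
182 = 10110110
125 = 01111101
154 = 10011010
Binary: 00111011.10110110.01111101.10011010


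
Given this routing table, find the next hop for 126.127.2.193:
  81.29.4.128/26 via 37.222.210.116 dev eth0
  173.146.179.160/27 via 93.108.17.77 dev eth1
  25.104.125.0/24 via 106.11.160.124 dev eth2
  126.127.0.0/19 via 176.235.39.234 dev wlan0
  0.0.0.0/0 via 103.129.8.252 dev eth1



Longest prefix match for 126.127.2.193:
  /26 81.29.4.128: no
  /27 173.146.179.160: no
  /24 25.104.125.0: no
  /19 126.127.0.0: MATCH
  /0 0.0.0.0: MATCH
Selected: next-hop 176.235.39.234 via wlan0 (matched /19)


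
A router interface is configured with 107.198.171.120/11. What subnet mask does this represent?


/11 means 11 network bits, 21 host bits
Binary: 11111111111000000000000000000000
Mask: 255.224.0.0


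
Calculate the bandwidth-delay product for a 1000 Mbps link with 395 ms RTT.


BDP = bandwidth * RTT
= 1000 Mbps * 395 ms
= 1000 * 1e6 * 395 / 1000 bits
= 395000000 bits
= 49375000 bytes
= 48217.7734 KB
BDP = 395000000 bits (49375000 bytes)


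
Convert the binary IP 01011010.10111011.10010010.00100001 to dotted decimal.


01011010 = 90
10111011 = 187
10010010 = 146
00100001 = 33
IP: 90.187.146.33


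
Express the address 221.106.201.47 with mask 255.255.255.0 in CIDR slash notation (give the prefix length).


Binary: 11111111.11111111.11111111.00000000
Count leading 1s
Prefix: /24


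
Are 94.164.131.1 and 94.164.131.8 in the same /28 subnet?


Mask: 255.255.255.240
94.164.131.1 AND mask = 94.164.131.0
94.164.131.8 AND mask = 94.164.131.0
Yes, same subnet (94.164.131.0)


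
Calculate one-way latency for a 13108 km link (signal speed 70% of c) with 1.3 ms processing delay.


Speed = 0.7 * 3e5 km/s = 210000 km/s
Propagation delay = 13108 / 210000 = 0.0624 s = 62.419 ms
Processing delay = 1.3 ms
Total one-way latency = 63.719 ms


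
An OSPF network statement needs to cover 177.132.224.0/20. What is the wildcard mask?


Subnet mask: 255.255.240.0
Wildcard = 255.255.255.255 - subnet mask
255 - 255 = 0
255 - 255 = 0
255 - 240 = 15
255 - 0 = 255
Wildcard: 0.0.15.255


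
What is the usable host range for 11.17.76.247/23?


Network: 11.17.76.0
Broadcast: 11.17.77.255
First usable = network + 1
Last usable = broadcast - 1
Range: 11.17.76.1 to 11.17.77.254


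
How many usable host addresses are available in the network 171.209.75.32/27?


Host bits = 32 - 27 = 5
Total addresses = 2^5 = 32
Usable = total - 2 (network and broadcast)
Usable hosts: 30


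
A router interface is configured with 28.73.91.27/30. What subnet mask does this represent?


/30 means 30 network bits, 2 host bits
Binary: 11111111111111111111111111111100
Mask: 255.255.255.252


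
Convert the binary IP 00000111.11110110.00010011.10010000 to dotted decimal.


00000111 = 7
11110110 = 246
00010011 = 19
10010000 = 144
IP: 7.246.19.144


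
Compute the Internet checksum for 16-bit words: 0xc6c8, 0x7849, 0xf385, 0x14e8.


Sum all words (with carry folding):
+ 0xc6c8 = 0xc6c8
+ 0x7849 = 0x3f12
+ 0xf385 = 0x3298
+ 0x14e8 = 0x4780
One's complement: ~0x4780
Checksum = 0xb87f


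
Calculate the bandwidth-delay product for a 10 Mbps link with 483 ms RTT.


BDP = bandwidth * RTT
= 10 Mbps * 483 ms
= 10 * 1e6 * 483 / 1000 bits
= 4830000 bits
= 603750 bytes
= 589.5996 KB
BDP = 4830000 bits (603750 bytes)


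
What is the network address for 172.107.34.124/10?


IP:   10101100.01101011.00100010.01111100
Mask: 11111111.11000000.00000000.00000000
AND operation:
Net:  10101100.01000000.00000000.00000000
Network: 172.64.0.0/10


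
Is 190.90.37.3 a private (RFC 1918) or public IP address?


RFC 1918 private ranges:
  10.0.0.0/8 (10.0.0.0 - 10.255.255.255)
  172.16.0.0/12 (172.16.0.0 - 172.31.255.255)
  192.168.0.0/16 (192.168.0.0 - 192.168.255.255)
Public (not in any RFC 1918 range)
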